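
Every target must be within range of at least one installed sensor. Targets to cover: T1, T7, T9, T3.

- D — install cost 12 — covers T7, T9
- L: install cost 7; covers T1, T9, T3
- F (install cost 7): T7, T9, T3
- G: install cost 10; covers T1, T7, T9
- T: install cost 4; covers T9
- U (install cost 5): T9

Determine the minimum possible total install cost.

14

Choose L and F: together they cover T1, T7, T9, T3 — every target.
Total install cost: 7 + 7 = 14.
No cover costs less than 14.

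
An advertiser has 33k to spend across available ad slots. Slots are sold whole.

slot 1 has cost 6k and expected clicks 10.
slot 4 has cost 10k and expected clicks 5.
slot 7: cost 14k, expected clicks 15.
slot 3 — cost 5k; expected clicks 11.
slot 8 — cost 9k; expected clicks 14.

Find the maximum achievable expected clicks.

40

This is a 0-1 knapsack instance.
Take slot 7, slot 3, and slot 8: cost 14 + 5 + 9 = 28 ≤ 33, expected clicks 15 + 11 + 14 = 40.
No feasible combination exceeds this.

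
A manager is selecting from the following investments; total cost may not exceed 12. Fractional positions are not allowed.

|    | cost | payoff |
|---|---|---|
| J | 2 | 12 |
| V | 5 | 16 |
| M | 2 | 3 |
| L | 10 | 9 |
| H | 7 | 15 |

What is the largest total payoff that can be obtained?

Allowing fractional choices, the relaxed optimum would be about 38.7, but investments are indivisible.
V + H: cost 5 + 7 = 12 ≤ 12, payoff 16 + 15 = 31.
J + V + M: cost 2 + 5 + 2 = 9 ≤ 12, payoff 12 + 16 + 3 = 31.
The maximum payoff is 31; one optimal choice is J, V, and M.

31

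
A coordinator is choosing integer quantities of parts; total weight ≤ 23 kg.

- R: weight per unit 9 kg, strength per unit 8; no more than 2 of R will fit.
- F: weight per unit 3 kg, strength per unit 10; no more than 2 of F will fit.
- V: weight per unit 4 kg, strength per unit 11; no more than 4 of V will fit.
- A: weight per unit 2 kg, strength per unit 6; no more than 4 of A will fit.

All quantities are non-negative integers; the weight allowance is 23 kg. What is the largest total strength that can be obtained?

67

This is a bounded integer knapsack.
Take 1×F, 3×V, and 4×A: weight 23 ≤ 23, strength 1·10 + 3·11 + 4·6 = 67.
No other integer combination yields more.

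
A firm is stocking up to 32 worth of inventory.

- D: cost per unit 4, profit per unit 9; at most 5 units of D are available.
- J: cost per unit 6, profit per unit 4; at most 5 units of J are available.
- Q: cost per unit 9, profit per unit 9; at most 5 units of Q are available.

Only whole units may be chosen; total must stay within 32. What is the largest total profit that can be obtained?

D has the best ratio (9/4); taking only D gives at most 5×9 = 45 (stopped by the supply cap of 5).
Mixing does better — 5×D and 1×Q: cost 29 ≤ 32, profit 5·9 + 1·9 = 54.

54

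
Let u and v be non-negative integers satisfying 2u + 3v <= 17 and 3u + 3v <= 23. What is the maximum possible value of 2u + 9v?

47

The continuous relaxation peaks at (0, 5.67) with value 51.00; rounding to a feasible lattice point costs some objective.
(u,v)=(1,5) is feasible, giving 47.
(u,v)=(0,5) is feasible, giving 45.
(u,v)=(2,4) is feasible, giving 40.
(u,v)=(1,4) is feasible, giving 38.
Maximum is 47 at (u,v)=(1,5).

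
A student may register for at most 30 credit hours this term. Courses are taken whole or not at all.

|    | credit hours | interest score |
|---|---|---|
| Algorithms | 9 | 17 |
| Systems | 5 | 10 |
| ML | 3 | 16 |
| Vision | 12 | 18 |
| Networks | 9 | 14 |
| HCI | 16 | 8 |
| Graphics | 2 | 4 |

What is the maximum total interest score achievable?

This is a 0-1 knapsack instance.
Allowing fractional choices, the relaxed optimum would be about 64.0, but courses are indivisible.
Algorithms + Systems + ML + Networks + Graphics: credit hours 9 + 5 + 3 + 9 + 2 = 28 ≤ 30, interest score 17 + 10 + 16 + 14 + 4 = 61.
Algorithms + Systems + ML + Vision: credit hours 9 + 5 + 3 + 12 = 29 ≤ 30, interest score 17 + 10 + 16 + 18 = 61.
The maximum interest score is 61; one optimal choice is Algorithms, Systems, ML, Networks, and Graphics.

61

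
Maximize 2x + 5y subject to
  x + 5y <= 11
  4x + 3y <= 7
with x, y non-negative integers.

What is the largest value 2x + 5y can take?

The continuous relaxation peaks at (0.118, 2.18) with value 11.12; rounding to a feasible lattice point costs some objective.
(x,y)=(0,2): 1·0+5·2=10≤11, 4·0+3·2=6≤7, objective 10.
(x,y)=(1,1): 1·1+5·1=6≤11, 4·1+3·1=7≤7, objective 7.
Maximum is 10 at (x,y)=(0,2).

10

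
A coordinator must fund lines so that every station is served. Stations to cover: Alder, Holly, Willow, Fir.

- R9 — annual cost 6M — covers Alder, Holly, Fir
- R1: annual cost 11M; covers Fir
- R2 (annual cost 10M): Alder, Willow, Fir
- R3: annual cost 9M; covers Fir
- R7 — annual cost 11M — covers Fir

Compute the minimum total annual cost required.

16

This is a weighted set-cover instance.
Choose R9 and R2: together they cover Alder, Holly, Willow, Fir — every station.
Total annual cost: 6 + 10 = 16.
No cover costs less than 16.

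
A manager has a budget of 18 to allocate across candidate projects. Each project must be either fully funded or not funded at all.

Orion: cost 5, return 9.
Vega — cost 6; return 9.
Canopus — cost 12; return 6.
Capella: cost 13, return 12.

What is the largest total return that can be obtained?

21

Orion + Capella: cost 5 + 13 = 18 ≤ 18, return 9 + 12 = 21.
Orion + Vega: cost 5 + 6 = 11 ≤ 18, return 9 + 9 = 18.
Orion + Canopus: cost 5 + 12 = 17 ≤ 18, return 9 + 6 = 15.
Best is Orion and Capella with total return 21.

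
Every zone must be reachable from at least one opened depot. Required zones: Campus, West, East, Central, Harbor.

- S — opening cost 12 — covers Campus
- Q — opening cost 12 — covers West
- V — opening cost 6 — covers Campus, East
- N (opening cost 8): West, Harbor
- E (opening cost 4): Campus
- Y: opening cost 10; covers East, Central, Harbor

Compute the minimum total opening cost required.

22

Choose N, E, and Y: together they cover Campus, West, East, Central, Harbor — every zone.
Total opening cost: 8 + 4 + 10 = 22.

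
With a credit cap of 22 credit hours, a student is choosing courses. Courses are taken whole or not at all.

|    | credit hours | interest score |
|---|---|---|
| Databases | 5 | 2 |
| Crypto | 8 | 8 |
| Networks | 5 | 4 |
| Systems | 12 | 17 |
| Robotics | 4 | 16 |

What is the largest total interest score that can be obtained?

Allowing fractional choices, the relaxed optimum would be about 39.0, but courses are indivisible.
Systems + Robotics: credit hours 12 + 4 = 16 ≤ 22, interest score 17 + 16 = 33.
Databases + Systems + Robotics: credit hours 5 + 12 + 4 = 21 ≤ 22, interest score 2 + 17 + 16 = 35.
Networks + Systems + Robotics: credit hours 5 + 12 + 4 = 21 ≤ 22, interest score 4 + 17 + 16 = 37.
Best is Networks, Systems, and Robotics with total interest score 37.

37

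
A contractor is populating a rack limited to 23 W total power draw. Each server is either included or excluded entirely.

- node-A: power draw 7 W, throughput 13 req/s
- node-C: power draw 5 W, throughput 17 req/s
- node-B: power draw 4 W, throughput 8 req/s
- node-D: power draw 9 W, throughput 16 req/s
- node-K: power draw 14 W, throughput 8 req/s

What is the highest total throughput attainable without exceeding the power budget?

Allowing fractional choices, the relaxed optimum would be about 50.4, but servers are indivisible.
node-A + node-C + node-B: power draw 7 + 5 + 4 = 16 ≤ 23, throughput 13 + 17 + 8 = 38.
node-C + node-B + node-D: power draw 5 + 4 + 9 = 18 ≤ 23, throughput 17 + 8 + 16 = 41.
node-A + node-C + node-D: power draw 7 + 5 + 9 = 21 ≤ 23, throughput 13 + 17 + 16 = 46.
Best is node-A, node-C, and node-D with total throughput 46.

46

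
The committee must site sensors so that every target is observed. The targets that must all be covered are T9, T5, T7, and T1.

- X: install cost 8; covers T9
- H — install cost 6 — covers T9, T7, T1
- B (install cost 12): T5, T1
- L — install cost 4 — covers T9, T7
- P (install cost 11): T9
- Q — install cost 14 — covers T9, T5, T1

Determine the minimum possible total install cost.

This is a weighted set-cover instance.
The greedy cost-per-new-target heuristic would pick H and B for 18, but a cheaper cover exists.
Choose B and L: together they cover T9, T5, T7, T1 — every target.
Total install cost: 12 + 4 = 16.
No cover costs less than 16.

16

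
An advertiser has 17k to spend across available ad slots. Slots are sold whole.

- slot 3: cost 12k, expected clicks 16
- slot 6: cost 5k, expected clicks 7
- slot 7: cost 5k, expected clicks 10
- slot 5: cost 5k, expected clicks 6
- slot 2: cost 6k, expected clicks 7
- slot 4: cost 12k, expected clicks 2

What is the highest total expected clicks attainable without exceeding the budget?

26

This is an integer program with binary decision variables.
Take slot 3 and slot 7: cost 12 + 5 = 17 ≤ 17, expected clicks 16 + 10 = 26.
No other feasible combination does better.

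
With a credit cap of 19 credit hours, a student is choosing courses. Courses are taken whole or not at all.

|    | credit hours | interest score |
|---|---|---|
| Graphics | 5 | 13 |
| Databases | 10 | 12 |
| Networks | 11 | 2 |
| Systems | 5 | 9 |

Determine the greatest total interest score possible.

Allowing fractional choices, the relaxed optimum would be about 32.8, but courses are indivisible.
Graphics + Systems: credit hours 5 + 5 = 10 ≤ 19, interest score 13 + 9 = 22.
Databases + Systems: credit hours 10 + 5 = 15 ≤ 19, interest score 12 + 9 = 21.
Graphics + Databases: credit hours 5 + 10 = 15 ≤ 19, interest score 13 + 12 = 25.
Best is Graphics and Databases with total interest score 25.

25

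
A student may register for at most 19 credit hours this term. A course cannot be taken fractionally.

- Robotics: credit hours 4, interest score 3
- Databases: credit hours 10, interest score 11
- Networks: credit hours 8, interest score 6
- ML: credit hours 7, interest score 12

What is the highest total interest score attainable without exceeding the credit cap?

Robotics + Networks + ML: credit hours 4 + 8 + 7 = 19 ≤ 19, interest score 3 + 6 + 12 = 21.
Databases + ML: credit hours 10 + 7 = 17 ≤ 19, interest score 11 + 12 = 23.
Best is Databases and ML with total interest score 23.

23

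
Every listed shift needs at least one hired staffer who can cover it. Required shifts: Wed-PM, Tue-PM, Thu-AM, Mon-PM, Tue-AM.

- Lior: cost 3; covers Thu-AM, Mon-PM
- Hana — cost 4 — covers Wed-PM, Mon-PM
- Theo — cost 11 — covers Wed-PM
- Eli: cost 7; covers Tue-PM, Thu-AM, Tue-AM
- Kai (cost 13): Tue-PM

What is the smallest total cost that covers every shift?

11

This is a weighted set-cover instance.
Choose Hana and Eli: together they cover Wed-PM, Tue-PM, Thu-AM, Mon-PM, Tue-AM — every shift.
Total cost: 4 + 7 = 11.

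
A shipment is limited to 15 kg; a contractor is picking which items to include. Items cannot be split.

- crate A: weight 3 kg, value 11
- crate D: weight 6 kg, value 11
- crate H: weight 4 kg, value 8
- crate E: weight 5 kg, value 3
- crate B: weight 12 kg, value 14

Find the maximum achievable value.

crate A + crate D + crate E: weight 3 + 6 + 5 = 14 ≤ 15, value 11 + 11 + 3 = 25.
crate A + crate D + crate H: weight 3 + 6 + 4 = 13 ≤ 15, value 11 + 11 + 8 = 30.
crate A + crate B: weight 3 + 12 = 15 ≤ 15, value 11 + 14 = 25.
Best is crate A, crate D, and crate H with total value 30.

30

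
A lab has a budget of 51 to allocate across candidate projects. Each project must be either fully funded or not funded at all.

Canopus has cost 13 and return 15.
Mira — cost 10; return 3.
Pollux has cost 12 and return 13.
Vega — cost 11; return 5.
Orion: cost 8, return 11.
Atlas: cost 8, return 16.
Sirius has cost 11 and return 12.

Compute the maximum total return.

59

Canopus + Mira + Orion + Atlas + Sirius: cost 13 + 10 + 8 + 8 + 11 = 50 ≤ 51, return 15 + 3 + 11 + 16 + 12 = 57.
Canopus + Vega + Orion + Atlas + Sirius: cost 13 + 11 + 8 + 8 + 11 = 51 ≤ 51, return 15 + 5 + 11 + 16 + 12 = 59.
Canopus + Mira + Pollux + Orion + Atlas: cost 13 + 10 + 12 + 8 + 8 = 51 ≤ 51, return 15 + 3 + 13 + 11 + 16 = 58.
Best is Canopus, Vega, Orion, Atlas, and Sirius with total return 59.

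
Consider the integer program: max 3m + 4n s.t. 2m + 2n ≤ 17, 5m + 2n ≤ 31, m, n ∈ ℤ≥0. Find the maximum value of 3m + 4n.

The continuous relaxation peaks at (0, 8.5) with value 34.00; rounding to a feasible lattice point costs some objective.
(m,n)=(0,8): 2·0+2·8=16≤17, 5·0+2·8=16≤31, objective 32.
(m,n)=(1,7): 2·1+2·7=16≤17, 5·1+2·7=19≤31, objective 31.
(m,n)=(0,7): 2·0+2·7=14≤17, 5·0+2·7=14≤31, objective 28.
Maximum is 32 at (m,n)=(0,8).

32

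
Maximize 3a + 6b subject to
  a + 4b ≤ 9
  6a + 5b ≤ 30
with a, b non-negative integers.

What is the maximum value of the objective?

18

Relaxing integrality, the LP optimum is 19.42 at (a,b) = (3.95, 1.26), which is not an integer point.
(a,b)=(4,1): 1·4+4·1=8≤9, 6·4+5·1=29≤30, objective 18.
(a,b)=(3,1): 1·3+4·1=7≤9, 6·3+5·1=23≤30, objective 15.
(a,b)=(5,0): 1·5+4·0=5≤9, 6·5+5·0=30≤30, objective 15.
Maximum is 18 at (a,b)=(4,1).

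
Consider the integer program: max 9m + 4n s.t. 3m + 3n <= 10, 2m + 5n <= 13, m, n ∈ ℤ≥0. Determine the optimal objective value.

(m,n)=(3,0): 3·3+3·0=9≤10, 2·3+5·0=6≤13, objective 27.
(m,n)=(2,1): 3·2+3·1=9≤10, 2·2+5·1=9≤13, objective 22.
(m,n)=(2,0): 3·2+3·0=6≤10, 2·2+5·0=4≤13, objective 18.
Maximum is 27 at (m,n)=(3,0).

27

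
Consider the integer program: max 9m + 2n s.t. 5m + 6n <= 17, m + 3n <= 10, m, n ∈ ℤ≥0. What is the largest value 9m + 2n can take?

(m,n)=(3,0) is feasible, giving 27.
(m,n)=(2,1) is feasible, giving 20.
(m,n)=(2,0) is feasible, giving 18.
Maximum is 27 at (m,n)=(3,0).

27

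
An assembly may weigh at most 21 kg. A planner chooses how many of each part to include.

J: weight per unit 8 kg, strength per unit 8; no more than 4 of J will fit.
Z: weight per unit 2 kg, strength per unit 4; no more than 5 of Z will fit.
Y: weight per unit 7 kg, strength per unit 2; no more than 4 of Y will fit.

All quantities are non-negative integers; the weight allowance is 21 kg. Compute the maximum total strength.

This is a bounded integer knapsack.
Take 1×J and 5×Z: weight 18 ≤ 21, strength 1·8 + 5·4 = 28.
Z has the best ratio (4/2) and is taken to its limit of 5; remaining capacity is filled optimally with the others.

28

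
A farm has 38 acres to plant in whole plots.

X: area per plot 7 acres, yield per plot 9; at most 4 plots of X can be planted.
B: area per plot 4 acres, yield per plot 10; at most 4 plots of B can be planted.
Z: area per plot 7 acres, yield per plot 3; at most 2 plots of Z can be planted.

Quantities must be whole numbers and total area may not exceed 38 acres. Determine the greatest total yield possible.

67

3×X and 4×B: area 37 ≤ 38, yield 3·9 + 4·10 = 67.
2×X, 4×B, and 1×Z: area 37 ≤ 38, yield 2·9 + 4·10 + 1·3 = 61.
Best is 67.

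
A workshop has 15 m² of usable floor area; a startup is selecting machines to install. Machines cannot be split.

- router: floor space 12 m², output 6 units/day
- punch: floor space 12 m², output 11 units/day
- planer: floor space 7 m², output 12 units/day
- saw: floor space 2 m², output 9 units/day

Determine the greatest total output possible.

Allowing fractional choices, the relaxed optimum would be about 26.5, but machines are indivisible.
punch + saw: floor space 12 + 2 = 14 ≤ 15, output 11 + 9 = 20.
planer + saw: floor space 7 + 2 = 9 ≤ 15, output 12 + 9 = 21.
Best is planer and saw with total output 21.

21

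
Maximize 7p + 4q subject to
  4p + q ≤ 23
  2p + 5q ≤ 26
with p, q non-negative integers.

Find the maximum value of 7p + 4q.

47

The continuous relaxation peaks at (4.94, 3.22) with value 47.50; rounding to a feasible lattice point costs some objective.
(p,q)=(5,3): 4·5+1·3=23≤23, 2·5+5·3=25≤26, objective 47.
(p,q)=(5,2): 4·5+1·2=22≤23, 2·5+5·2=20≤26, objective 43.
(p,q)=(4,3): 4·4+1·3=19≤23, 2·4+5·3=23≤26, objective 40.
(p,q)=(3,4): 4·3+1·4=16≤23, 2·3+5·4=26≤26, objective 37.
No feasible integer point exceeds 47.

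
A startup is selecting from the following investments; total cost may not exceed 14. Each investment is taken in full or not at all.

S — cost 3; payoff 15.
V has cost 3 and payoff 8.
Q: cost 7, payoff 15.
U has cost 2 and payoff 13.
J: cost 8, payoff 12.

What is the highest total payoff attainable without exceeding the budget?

S + U + J: cost 3 + 2 + 8 = 13 ≤ 14, payoff 15 + 13 + 12 = 40.
S + Q + U: cost 3 + 7 + 2 = 12 ≤ 14, payoff 15 + 15 + 13 = 43.
Best is S, Q, and U with total payoff 43.

43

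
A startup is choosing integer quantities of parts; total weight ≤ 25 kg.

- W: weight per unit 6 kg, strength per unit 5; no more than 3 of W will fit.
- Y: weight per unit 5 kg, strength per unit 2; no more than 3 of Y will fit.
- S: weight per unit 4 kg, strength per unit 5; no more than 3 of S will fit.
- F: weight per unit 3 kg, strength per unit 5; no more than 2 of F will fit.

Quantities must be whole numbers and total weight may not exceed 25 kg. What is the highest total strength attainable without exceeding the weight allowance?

1×W, 3×S, and 2×F: weight 24 ≤ 25, strength 1·5 + 3·5 + 2·5 = 30.
1×Y, 3×S, and 2×F: weight 23 ≤ 25, strength 1·2 + 3·5 + 2·5 = 27.
Best is 30.

30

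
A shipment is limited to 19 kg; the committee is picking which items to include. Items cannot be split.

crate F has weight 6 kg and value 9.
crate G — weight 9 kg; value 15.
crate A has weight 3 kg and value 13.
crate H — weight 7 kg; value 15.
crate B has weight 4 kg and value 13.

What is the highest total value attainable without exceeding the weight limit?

crate G + crate A + crate B: weight 9 + 3 + 4 = 16 ≤ 19, value 15 + 13 + 13 = 41.
crate G + crate A + crate H: weight 9 + 3 + 7 = 19 ≤ 19, value 15 + 13 + 15 = 43.
crate A + crate H + crate B: weight 3 + 7 + 4 = 14 ≤ 19, value 13 + 15 + 13 = 41.
Best is crate G, crate A, and crate H with total value 43.

43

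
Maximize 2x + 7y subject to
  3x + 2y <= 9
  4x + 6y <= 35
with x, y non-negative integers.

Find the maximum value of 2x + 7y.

28

Relaxing integrality, the LP optimum is 31.50 at (x,y) = (0, 4.5), which is not an integer point.
(x,y)=(0,4): 3·0+2·4=8≤9, 4·0+6·4=24≤35, objective 28.
(x,y)=(1,3): 3·1+2·3=9≤9, 4·1+6·3=22≤35, objective 23.
(x,y)=(0,3): 3·0+2·3=6≤9, 4·0+6·3=18≤35, objective 21.
Maximum is 28 at (x,y)=(0,4).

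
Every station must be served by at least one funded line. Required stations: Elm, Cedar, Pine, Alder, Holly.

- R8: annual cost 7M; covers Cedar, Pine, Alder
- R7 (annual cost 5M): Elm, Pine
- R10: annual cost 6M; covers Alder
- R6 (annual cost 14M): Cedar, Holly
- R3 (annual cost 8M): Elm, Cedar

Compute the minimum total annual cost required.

The greedy cost-per-new-station heuristic would pick R8, R7, and R6 for 26, but a cheaper cover exists.
Choose R7, R10, and R6: together they cover Elm, Cedar, Pine, Alder, Holly — every station.
Total annual cost: 5 + 6 + 14 = 25.
No cover costs less than 25.

25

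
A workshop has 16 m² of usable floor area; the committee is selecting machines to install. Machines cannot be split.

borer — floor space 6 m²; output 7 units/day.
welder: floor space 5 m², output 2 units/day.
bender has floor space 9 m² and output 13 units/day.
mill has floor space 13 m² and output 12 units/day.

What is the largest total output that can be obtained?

Treat it as a binary knapsack problem.
Take borer and bender: floor space 6 + 9 = 15 ≤ 16, output 7 + 13 = 20.
No other feasible combination does better.

20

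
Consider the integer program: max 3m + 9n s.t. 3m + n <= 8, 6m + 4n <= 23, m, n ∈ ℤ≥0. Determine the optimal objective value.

45

(m,n)=(0,5): 3·0+1·5=5≤8, 6·0+4·5=20≤23, objective 45.
(m,n)=(1,4): 3·1+1·4=7≤8, 6·1+4·4=22≤23, objective 39.
(m,n)=(0,4): 3·0+1·4=4≤8, 6·0+4·4=16≤23, objective 36.
Maximum is 45 at (m,n)=(0,5).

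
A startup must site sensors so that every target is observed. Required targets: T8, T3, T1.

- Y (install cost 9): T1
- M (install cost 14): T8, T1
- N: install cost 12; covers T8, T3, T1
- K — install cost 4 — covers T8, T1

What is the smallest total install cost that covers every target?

12

This is an integer covering problem.
The greedy cost-per-new-target heuristic would pick K and N for 16, but a cheaper cover exists.
N alone covers T8, T3, T1 — every target.
Total install cost: 12.
No cover costs less than 12.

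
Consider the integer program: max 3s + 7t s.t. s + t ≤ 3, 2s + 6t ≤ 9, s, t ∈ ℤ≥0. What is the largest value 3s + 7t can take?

10

(s,t)=(1,1) is feasible, giving 10.
(s,t)=(3,0) is feasible, giving 9.
(s,t)=(0,1) is feasible, giving 7.
No feasible integer point exceeds 10.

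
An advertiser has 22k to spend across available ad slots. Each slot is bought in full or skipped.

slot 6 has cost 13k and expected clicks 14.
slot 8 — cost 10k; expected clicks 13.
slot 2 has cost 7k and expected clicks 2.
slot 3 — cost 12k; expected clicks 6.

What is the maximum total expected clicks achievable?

19

Take slot 8 and slot 3: cost 10 + 12 = 22 ≤ 22, expected clicks 13 + 6 = 19.
No other feasible combination does better.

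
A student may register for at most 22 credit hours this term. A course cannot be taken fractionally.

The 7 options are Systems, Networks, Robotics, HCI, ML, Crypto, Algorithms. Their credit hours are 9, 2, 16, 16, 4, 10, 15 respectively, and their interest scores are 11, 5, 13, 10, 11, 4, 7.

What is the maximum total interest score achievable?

Treat it as a binary knapsack problem.
Networks + Robotics + ML: credit hours 2 + 16 + 4 = 22 ≤ 22, interest score 5 + 13 + 11 = 29.
Networks + HCI + ML: credit hours 2 + 16 + 4 = 22 ≤ 22, interest score 5 + 10 + 11 = 26.
Systems + Networks + ML: credit hours 9 + 2 + 4 = 15 ≤ 22, interest score 11 + 5 + 11 = 27.
Best is Networks, Robotics, and ML with total interest score 29.

29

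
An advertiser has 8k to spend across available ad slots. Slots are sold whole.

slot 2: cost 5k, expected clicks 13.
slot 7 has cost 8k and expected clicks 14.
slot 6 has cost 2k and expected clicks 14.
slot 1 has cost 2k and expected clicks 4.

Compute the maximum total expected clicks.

slot 6 + slot 1: cost 2 + 2 = 4 ≤ 8, expected clicks 14 + 4 = 18.
slot 2 + slot 1: cost 5 + 2 = 7 ≤ 8, expected clicks 13 + 4 = 17.
slot 2 + slot 6: cost 5 + 2 = 7 ≤ 8, expected clicks 13 + 14 = 27.
Best is slot 2 and slot 6 with total expected clicks 27.

27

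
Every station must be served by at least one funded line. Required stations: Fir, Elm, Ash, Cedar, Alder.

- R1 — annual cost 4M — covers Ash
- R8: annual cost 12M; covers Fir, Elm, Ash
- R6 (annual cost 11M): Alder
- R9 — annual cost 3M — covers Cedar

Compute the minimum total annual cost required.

The greedy cost-per-new-station heuristic would pick R9, R1, R8, and R6 for 30, but a cheaper cover exists.
Choose R8, R6, and R9: together they cover Fir, Elm, Ash, Cedar, Alder — every station.
Total annual cost: 12 + 11 + 3 = 26.
No cover costs less than 26.

26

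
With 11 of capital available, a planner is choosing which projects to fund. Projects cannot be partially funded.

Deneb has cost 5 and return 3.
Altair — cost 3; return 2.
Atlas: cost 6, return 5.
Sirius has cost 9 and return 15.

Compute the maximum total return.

Deneb + Atlas: cost 5 + 6 = 11 ≤ 11, return 3 + 5 = 8.
Sirius: cost 9 ≤ 11, return 15.
Best is Sirius with total return 15.

15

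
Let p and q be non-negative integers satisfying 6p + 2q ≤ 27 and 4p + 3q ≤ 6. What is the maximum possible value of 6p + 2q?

6

(p,q)=(1,0) is feasible, giving 6.
(p,q)=(0,1) is feasible, giving 2.
(p,q)=(0,0) is feasible, giving 0.
No feasible integer point exceeds 6.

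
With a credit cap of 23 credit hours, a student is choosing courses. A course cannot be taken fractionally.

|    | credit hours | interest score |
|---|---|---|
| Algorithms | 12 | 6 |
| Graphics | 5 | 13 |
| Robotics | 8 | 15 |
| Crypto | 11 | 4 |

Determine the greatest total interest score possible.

Allowing fractional choices, the relaxed optimum would be about 33.0, but courses are indivisible.
Graphics + Robotics: credit hours 5 + 8 = 13 ≤ 23, interest score 13 + 15 = 28.
Algorithms + Robotics: credit hours 12 + 8 = 20 ≤ 23, interest score 6 + 15 = 21.
Best is Graphics and Robotics with total interest score 28.

28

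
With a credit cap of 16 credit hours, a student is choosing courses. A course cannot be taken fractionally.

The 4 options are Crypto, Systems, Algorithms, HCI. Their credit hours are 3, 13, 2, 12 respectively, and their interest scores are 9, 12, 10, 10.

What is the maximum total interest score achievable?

22

Take Systems and Algorithms: credit hours 13 + 2 = 15 ≤ 16, interest score 12 + 10 = 22.
No other feasible combination does better.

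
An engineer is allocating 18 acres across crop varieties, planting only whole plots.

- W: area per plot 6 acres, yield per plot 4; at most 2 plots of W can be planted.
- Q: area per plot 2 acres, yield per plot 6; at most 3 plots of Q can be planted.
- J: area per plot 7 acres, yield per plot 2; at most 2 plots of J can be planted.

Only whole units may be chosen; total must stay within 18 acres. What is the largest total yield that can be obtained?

Take 2×W and 3×Q: area 18 ≤ 18, yield 2·4 + 3·6 = 26.
Q has the best ratio (6/2) and is taken to its limit of 3; remaining capacity is filled optimally with the others.

26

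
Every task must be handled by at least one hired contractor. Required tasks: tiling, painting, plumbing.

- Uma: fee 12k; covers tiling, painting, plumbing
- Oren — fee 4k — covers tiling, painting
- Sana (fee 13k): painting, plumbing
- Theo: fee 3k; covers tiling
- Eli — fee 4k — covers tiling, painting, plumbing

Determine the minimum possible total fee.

Eli alone covers tiling, painting, plumbing — every task.
Total fee: 4.

4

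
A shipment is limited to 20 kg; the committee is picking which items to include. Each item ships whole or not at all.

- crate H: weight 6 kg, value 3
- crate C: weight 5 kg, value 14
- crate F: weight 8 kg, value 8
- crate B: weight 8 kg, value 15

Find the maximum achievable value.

32

crate C + crate B: weight 5 + 8 = 13 ≤ 20, value 14 + 15 = 29.
crate H + crate C + crate F: weight 6 + 5 + 8 = 19 ≤ 20, value 3 + 14 + 8 = 25.
crate H + crate C + crate B: weight 6 + 5 + 8 = 19 ≤ 20, value 3 + 14 + 15 = 32.
Best is crate H, crate C, and crate B with total value 32.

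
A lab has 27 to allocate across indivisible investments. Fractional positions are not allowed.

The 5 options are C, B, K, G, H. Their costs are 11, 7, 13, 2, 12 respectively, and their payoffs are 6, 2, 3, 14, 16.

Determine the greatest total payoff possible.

Take C, G, and H: cost 11 + 2 + 12 = 25 ≤ 27, payoff 6 + 14 + 16 = 36.
No other feasible combination does better.

36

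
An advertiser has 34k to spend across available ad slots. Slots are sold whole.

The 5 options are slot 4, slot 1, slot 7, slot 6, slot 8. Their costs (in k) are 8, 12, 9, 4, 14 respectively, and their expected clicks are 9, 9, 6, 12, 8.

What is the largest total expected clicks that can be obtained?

36

This is a 0-1 knapsack instance.
Allowing fractional choices, the relaxed optimum would be about 36.6, but ad slots are indivisible.
slot 4 + slot 1 + slot 6: cost 8 + 12 + 4 = 24 ≤ 34, expected clicks 9 + 9 + 12 = 30.
slot 4 + slot 1 + slot 7 + slot 6: cost 8 + 12 + 9 + 4 = 33 ≤ 34, expected clicks 9 + 9 + 6 + 12 = 36.
Best is slot 4, slot 1, slot 7, and slot 6 with total expected clicks 36.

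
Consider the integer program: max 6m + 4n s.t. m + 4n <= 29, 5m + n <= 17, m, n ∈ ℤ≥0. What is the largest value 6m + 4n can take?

(m,n)=(2,6): 1·2+4·6=26≤29, 5·2+1·6=16≤17, objective 36.
(m,n)=(1,7): 1·1+4·7=29≤29, 5·1+1·7=12≤17, objective 34.
(m,n)=(2,5): 1·2+4·5=22≤29, 5·2+1·5=15≤17, objective 32.
(m,n)=(1,6): 1·1+4·6=25≤29, 5·1+1·6=11≤17, objective 30.
The best lattice point is (2,6), giving 36.

36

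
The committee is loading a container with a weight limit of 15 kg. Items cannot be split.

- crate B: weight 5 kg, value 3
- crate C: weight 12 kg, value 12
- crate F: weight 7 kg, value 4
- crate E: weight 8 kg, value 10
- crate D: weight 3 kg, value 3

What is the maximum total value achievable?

15

This is an integer program with binary decision variables.
Take crate C and crate D: weight 12 + 3 = 15 ≤ 15, value 12 + 3 = 15.
No other feasible combination does better.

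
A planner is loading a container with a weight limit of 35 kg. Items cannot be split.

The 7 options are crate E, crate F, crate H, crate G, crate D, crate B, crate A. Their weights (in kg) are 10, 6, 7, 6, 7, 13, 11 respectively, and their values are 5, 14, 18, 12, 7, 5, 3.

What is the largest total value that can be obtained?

Allowing fractional choices, the relaxed optimum would be about 55.5, but items are indivisible.
crate E + crate F + crate H + crate G: weight 10 + 6 + 7 + 6 = 29 ≤ 35, value 5 + 14 + 18 + 12 = 49.
crate F + crate H + crate G + crate B: weight 6 + 7 + 6 + 13 = 32 ≤ 35, value 14 + 18 + 12 + 5 = 49.
crate F + crate H + crate G + crate D: weight 6 + 7 + 6 + 7 = 26 ≤ 35, value 14 + 18 + 12 + 7 = 51.
Best is crate F, crate H, crate G, and crate D with total value 51.

51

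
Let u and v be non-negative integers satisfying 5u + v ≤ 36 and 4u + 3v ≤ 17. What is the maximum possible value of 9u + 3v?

Relaxing integrality, the LP optimum is 38.25 at (u,v) = (4.25, 0), which is not an integer point.
(u,v)=(4,0): 5·4+1·0=20≤36, 4·4+3·0=16≤17, objective 36.
(u,v)=(3,1): 5·3+1·1=16≤36, 4·3+3·1=15≤17, objective 30.
Maximum is 36 at (u,v)=(4,0).

36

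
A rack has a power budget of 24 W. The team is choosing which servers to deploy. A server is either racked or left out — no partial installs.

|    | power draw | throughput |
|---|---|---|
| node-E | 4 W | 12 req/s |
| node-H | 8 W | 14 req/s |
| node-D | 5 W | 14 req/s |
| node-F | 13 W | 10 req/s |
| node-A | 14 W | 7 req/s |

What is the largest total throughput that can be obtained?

Treat it as a binary knapsack problem.
Take node-E, node-H, and node-D: power draw 4 + 8 + 5 = 17 ≤ 24, throughput 12 + 14 + 14 = 40.
No other feasible combination does better.

40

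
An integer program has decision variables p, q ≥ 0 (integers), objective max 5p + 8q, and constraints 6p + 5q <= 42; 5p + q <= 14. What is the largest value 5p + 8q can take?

(p,q)=(0,8): 6·0+5·8=40≤42, 5·0+1·8=8≤14, objective 64.
(p,q)=(1,7): 6·1+5·7=41≤42, 5·1+1·7=12≤14, objective 61.
(p,q)=(0,7): 6·0+5·7=35≤42, 5·0+1·7=7≤14, objective 56.
Maximum is 64 at (p,q)=(0,8).

64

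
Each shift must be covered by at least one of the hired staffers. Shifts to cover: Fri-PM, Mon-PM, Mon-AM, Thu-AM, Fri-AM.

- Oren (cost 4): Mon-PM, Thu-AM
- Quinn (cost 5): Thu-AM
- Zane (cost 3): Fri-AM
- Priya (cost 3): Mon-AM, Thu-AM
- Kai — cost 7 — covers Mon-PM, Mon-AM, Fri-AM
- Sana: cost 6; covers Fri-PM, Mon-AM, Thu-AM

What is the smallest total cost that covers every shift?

The greedy cost-per-new-shift heuristic would pick Priya, Zane, Oren, and Sana for 16, but a cheaper cover exists.
Choose Oren, Zane, and Sana: together they cover Fri-PM, Mon-PM, Mon-AM, Thu-AM, Fri-AM — every shift.
Total cost: 4 + 3 + 6 = 13.
No cover costs less than 13.

13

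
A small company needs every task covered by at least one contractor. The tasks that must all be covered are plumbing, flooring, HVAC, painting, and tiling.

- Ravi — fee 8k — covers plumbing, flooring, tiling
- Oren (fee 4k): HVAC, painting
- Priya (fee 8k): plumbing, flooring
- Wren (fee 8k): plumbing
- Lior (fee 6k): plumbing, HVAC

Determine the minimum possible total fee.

Choose Ravi and Oren: together they cover plumbing, flooring, HVAC, painting, tiling — every task.
Total fee: 8 + 4 = 12.

12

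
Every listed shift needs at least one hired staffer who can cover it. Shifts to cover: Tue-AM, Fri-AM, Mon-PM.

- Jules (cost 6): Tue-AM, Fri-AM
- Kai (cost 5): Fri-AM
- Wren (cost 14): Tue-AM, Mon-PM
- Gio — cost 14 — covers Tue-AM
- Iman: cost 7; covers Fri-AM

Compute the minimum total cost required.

19

The greedy cost-per-new-shift heuristic would pick Jules and Wren for 20, but a cheaper cover exists.
Choose Kai and Wren: together they cover Tue-AM, Fri-AM, Mon-PM — every shift.
Total cost: 5 + 14 = 19.
No cover costs less than 19.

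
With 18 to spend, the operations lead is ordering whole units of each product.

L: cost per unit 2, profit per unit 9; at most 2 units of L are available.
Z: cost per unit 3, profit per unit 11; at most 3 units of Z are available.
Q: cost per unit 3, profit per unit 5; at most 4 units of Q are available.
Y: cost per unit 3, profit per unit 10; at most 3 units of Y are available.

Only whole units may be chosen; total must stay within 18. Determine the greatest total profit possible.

Take 3×Z and 3×Y: cost 18 ≤ 18, profit 3·11 + 3·10 = 63.
No other integer combination yields more.

63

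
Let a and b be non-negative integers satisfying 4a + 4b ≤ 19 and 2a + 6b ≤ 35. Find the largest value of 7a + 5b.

(a,b)=(4,0): 4·4+4·0=16≤19, 2·4+6·0=8≤35, objective 28.
(a,b)=(3,1): 4·3+4·1=16≤19, 2·3+6·1=12≤35, objective 26.
(a,b)=(3,0): 4·3+4·0=12≤19, 2·3+6·0=6≤35, objective 21.
No feasible integer point exceeds 28.

28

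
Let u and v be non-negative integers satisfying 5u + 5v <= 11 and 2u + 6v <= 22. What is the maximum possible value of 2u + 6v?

Relaxing integrality, the LP optimum is 13.20 at (u,v) = (0, 2.2), which is not an integer point.
(u,v)=(0,2): 5·0+5·2=10≤11, 2·0+6·2=12≤22, objective 12.
(u,v)=(1,1): 5·1+5·1=10≤11, 2·1+6·1=8≤22, objective 8.
(u,v)=(0,1): 5·0+5·1=5≤11, 2·0+6·1=6≤22, objective 6.
The best lattice point is (0,2), giving 12.

12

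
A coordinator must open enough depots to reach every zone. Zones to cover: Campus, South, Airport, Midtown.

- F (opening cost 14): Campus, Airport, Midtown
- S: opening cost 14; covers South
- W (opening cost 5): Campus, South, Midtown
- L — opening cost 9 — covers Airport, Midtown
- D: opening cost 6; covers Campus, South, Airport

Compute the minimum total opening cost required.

11

Choose W and D: together they cover Campus, South, Airport, Midtown — every zone.
Total opening cost: 5 + 6 = 11.
No cover costs less than 11.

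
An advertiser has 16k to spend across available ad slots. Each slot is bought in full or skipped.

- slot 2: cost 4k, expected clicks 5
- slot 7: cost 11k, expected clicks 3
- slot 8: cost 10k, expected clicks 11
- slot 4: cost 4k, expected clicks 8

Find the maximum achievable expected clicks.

19

slot 8 + slot 4: cost 10 + 4 = 14 ≤ 16, expected clicks 11 + 8 = 19.
slot 2 + slot 8: cost 4 + 10 = 14 ≤ 16, expected clicks 5 + 11 = 16.
Best is slot 8 and slot 4 with total expected clicks 19.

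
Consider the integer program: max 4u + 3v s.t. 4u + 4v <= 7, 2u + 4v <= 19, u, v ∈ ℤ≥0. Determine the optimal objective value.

(u,v)=(1,0) is feasible, giving 4.
(u,v)=(0,1) is feasible, giving 3.
(u,v)=(0,0) is feasible, giving 0.
Maximum is 4 at (u,v)=(1,0).

4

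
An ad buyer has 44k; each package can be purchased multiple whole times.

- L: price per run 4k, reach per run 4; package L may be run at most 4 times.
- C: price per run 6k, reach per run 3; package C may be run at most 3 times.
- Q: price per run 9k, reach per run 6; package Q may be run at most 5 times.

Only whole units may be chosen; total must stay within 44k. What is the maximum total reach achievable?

34

2×L and 4×Q: price 44 ≤ 44, reach 2·4 + 4·6 = 32.
4×L and 3×Q: price 43 ≤ 44, reach 4·4 + 3·6 = 34.
Best is 34.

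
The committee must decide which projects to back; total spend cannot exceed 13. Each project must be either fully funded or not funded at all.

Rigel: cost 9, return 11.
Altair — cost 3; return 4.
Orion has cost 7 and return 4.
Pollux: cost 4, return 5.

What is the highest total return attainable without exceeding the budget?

Take Rigel and Pollux: cost 9 + 4 = 13 ≤ 13, return 11 + 5 = 16.
No other feasible combination does better.

16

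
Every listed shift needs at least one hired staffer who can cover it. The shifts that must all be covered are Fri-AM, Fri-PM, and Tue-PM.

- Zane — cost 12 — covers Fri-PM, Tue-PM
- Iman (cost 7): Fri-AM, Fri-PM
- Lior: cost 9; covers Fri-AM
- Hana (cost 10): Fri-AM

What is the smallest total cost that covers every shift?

Choose Zane and Iman: together they cover Fri-AM, Fri-PM, Tue-PM — every shift.
Total cost: 12 + 7 = 19.
No cover costs less than 19.

19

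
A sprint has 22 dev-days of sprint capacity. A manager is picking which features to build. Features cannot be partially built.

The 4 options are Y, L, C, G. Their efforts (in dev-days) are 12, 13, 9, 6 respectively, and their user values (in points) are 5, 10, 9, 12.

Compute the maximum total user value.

L + G: effort 13 + 6 = 19 ≤ 22, user value 10 + 12 = 22.
C + G: effort 9 + 6 = 15 ≤ 22, user value 9 + 12 = 21.
L + C: effort 13 + 9 = 22 ≤ 22, user value 10 + 9 = 19.
Best is L and G with total user value 22.

22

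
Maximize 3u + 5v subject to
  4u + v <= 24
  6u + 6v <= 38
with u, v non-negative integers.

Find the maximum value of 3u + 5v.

30

Relaxing integrality, the LP optimum is 31.67 at (u,v) = (0, 6.33), which is not an integer point.
(u,v)=(0,6): 4·0+1·6=6≤24, 6·0+6·6=36≤38, objective 30.
(u,v)=(1,5): 4·1+1·5=9≤24, 6·1+6·5=36≤38, objective 28.
(u,v)=(0,5): 4·0+1·5=5≤24, 6·0+6·5=30≤38, objective 25.
The best lattice point is (0,6), giving 30.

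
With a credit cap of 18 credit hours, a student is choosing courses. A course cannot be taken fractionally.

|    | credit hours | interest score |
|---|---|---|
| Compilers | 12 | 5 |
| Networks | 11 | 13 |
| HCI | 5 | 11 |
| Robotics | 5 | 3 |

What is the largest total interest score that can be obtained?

This is a 0-1 knapsack instance.
Allowing fractional choices, the relaxed optimum would be about 25.2, but courses are indivisible.
Compilers + HCI: credit hours 12 + 5 = 17 ≤ 18, interest score 5 + 11 = 16.
Networks + Robotics: credit hours 11 + 5 = 16 ≤ 18, interest score 13 + 3 = 16.
Networks + HCI: credit hours 11 + 5 = 16 ≤ 18, interest score 13 + 11 = 24.
Best is Networks and HCI with total interest score 24.

24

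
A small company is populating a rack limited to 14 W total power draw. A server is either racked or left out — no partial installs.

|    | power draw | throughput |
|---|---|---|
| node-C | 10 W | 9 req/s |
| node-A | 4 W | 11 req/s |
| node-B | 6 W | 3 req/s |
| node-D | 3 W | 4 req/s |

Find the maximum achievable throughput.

Treat it as a binary knapsack problem.
Take node-C and node-A: power draw 10 + 4 = 14 ≤ 14, throughput 9 + 11 = 20.
No other feasible combination does better.

20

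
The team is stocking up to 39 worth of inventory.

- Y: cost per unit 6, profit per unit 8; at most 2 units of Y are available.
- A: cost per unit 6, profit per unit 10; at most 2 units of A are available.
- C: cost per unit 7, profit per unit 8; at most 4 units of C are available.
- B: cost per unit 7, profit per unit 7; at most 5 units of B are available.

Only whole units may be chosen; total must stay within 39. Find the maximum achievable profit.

A has the best ratio (10/6); taking only A gives at most 2×10 = 20 (stopped by the supply cap of 2).
Mixing does better — 1×Y, 2×A, and 3×C: cost 39 ≤ 39, profit 1·8 + 2·10 + 3·8 = 52.

52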